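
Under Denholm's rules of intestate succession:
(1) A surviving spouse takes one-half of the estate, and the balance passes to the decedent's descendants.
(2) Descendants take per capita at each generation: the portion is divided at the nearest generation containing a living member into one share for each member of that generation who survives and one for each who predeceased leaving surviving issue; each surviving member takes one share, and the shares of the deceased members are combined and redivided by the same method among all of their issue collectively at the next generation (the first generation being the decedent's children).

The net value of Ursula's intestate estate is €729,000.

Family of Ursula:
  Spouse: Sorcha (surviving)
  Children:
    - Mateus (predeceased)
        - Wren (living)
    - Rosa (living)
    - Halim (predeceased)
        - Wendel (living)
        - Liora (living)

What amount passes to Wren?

Wren receives €81,000.

Sorcha takes one-half of €729,000 = €364,500. The remaining €364,500 passes to the descendants.
The descendants' portion (€364,500) is divided at the children's generation into 3 shares of €121,500. Rosa takes €121,500. The 2 shares of the deceased (Mateus and Halim) are combined into a pool of €243,000.
That pool (€243,000) is divided at the grandchildren's generation equally among Wren, Wendel, and Liora: €81,000 each.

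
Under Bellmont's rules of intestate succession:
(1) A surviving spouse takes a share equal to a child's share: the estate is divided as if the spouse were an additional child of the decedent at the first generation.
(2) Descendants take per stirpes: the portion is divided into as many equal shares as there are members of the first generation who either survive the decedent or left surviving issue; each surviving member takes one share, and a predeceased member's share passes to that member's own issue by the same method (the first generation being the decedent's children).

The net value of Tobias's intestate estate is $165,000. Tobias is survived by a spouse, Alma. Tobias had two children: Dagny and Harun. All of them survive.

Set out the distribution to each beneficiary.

The spouse counts as an additional share at the children's level, so there are 3 primary shares of $55,000. Alma takes one such share ($55,000).
The children's combined portion ($110,000) is divided into 2 shares of $55,000: Dagny and Harun each take $55,000.

Alma: $55,000; Dagny: $55,000; Harun: $55,000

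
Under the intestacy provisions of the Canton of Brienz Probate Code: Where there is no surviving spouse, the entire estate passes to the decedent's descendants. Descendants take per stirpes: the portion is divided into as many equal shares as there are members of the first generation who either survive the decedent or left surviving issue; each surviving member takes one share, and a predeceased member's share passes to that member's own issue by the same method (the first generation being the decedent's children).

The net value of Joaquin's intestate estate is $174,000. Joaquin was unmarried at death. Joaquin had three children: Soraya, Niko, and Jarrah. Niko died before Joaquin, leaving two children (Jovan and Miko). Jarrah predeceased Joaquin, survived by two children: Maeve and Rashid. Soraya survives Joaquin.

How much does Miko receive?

Miko receives $29,000.

The entire $174,000 passes to the descendants.
That amount ($174,000) is divided into 3 shares of $58,000: Soraya takes $58,000; Niko's $58,000 share passes to Niko's issue; Jarrah's $58,000 share passes to Jarrah's issue.
Niko's share ($58,000) is divided into 2 shares of $29,000: Jovan and Miko each take $29,000.
Jarrah's share ($58,000) is divided into 2 shares of $29,000: Maeve and Rashid each take $29,000.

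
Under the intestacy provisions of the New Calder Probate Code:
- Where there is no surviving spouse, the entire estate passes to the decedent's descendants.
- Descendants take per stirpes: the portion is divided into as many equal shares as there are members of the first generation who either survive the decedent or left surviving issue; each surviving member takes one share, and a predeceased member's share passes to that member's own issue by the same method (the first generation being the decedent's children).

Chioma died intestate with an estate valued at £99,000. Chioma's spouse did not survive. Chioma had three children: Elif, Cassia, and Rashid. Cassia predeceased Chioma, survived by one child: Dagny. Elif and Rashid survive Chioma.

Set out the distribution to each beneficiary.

Elif: £33,000; Dagny: £33,000; Rashid: £33,000

The entire £99,000 passes to the descendants.
That amount (£99,000) is divided into 3 shares of £33,000: Elif and Rashid each take £33,000; Cassia's £33,000 share passes to Cassia's issue.
Cassia's share (£33,000) passes entirely to Dagny.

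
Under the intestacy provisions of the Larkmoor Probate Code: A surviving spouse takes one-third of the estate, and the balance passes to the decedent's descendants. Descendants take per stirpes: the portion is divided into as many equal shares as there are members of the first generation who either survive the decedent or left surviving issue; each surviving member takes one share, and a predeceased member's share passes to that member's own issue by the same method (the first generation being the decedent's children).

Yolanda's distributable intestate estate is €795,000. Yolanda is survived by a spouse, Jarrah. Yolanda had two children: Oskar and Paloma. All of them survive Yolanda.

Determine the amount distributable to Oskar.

Jarrah takes one-third of €795,000 = €265,000. The remaining €530,000 passes to the descendants.
The descendants' portion (€530,000) is divided into 2 shares of €265,000: Oskar and Paloma each take €265,000.

Oskar receives €265,000.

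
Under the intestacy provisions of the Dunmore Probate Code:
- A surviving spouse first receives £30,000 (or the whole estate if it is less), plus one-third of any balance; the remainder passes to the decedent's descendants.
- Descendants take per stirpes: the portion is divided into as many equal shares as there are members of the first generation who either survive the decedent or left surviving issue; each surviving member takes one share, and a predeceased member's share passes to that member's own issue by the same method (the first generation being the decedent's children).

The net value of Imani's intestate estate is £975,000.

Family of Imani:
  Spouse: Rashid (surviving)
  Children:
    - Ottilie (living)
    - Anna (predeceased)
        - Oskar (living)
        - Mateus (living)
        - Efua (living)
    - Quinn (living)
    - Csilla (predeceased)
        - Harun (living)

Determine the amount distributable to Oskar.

Rashid first takes £30,000, leaving a balance of £945,000. Rashid then takes one-third of the balance (£315,000), for a total of £345,000. The remaining £630,000 passes to the descendants.
The descendants' portion (£630,000) is divided into 4 shares of £157,500: Ottilie and Quinn each take £157,500; Anna's £157,500 share passes to Anna's issue; Csilla's £157,500 share passes to Csilla's issue.
Anna's share (£157,500) is divided into 3 shares of £52,500: Oskar, Mateus, and Efua each take £52,500.
Csilla's share (£157,500) passes entirely to Harun.

Oskar receives £52,500.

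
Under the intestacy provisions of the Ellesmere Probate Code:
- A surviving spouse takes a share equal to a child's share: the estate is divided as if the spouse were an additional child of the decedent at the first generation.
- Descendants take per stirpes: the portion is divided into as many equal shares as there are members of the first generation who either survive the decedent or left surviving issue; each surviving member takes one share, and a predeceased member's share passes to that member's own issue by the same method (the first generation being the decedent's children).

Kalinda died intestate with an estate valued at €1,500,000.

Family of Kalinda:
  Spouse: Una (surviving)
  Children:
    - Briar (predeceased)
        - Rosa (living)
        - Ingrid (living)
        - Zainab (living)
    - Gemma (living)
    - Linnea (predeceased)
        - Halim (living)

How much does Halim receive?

Halim receives €375,000.

The spouse counts as an additional share at the children's level, so there are 4 primary shares of €375,000. Una takes one such share (€375,000).
The children's combined portion (€1,125,000) is divided into 3 shares of €375,000: Gemma takes €375,000; Briar's €375,000 share passes to Briar's issue; Linnea's €375,000 share passes to Linnea's issue.
Briar's share (€375,000) is divided into 3 shares of €125,000: Rosa, Ingrid, and Zainab each take €125,000.
Linnea's share (€375,000) passes entirely to Halim.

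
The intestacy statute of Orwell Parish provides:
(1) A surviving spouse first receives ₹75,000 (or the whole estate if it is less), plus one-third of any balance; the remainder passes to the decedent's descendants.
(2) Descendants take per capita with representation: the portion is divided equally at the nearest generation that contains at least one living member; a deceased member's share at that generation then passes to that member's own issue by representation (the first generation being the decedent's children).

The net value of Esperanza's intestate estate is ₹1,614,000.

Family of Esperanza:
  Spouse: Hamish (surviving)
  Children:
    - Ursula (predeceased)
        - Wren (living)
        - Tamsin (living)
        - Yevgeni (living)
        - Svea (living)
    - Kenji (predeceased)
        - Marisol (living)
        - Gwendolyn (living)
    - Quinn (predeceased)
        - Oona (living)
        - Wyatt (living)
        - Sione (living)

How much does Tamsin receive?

Tamsin receives ₹114,000.

Hamish first takes ₹75,000, leaving a balance of ₹1,539,000. Hamish then takes one-third of the balance (₹513,000), for a total of ₹588,000. The remaining ₹1,026,000 passes to the descendants.
No child survives, so the initial division is made at the grandchildren's generation.
The descendants' portion (₹1,026,000) is divided into 9 shares of ₹114,000: Wren, Tamsin, Yevgeni, Svea, Marisol, Gwendolyn, Oona, Wyatt, and Sione each take ₹114,000.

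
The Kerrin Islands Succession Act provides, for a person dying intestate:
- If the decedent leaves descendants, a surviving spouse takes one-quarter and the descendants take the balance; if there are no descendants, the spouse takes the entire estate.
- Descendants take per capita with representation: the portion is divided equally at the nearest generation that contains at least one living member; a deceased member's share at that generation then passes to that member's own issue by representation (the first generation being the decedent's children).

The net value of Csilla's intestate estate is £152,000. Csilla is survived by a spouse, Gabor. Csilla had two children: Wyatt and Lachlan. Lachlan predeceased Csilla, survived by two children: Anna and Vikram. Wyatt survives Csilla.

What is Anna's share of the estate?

Gabor takes one-quarter of £152,000 = £38,000. The remaining £114,000 passes to the descendants.
The descendants' portion (£114,000) is divided into 2 shares of £57,000: Wyatt takes £57,000; Lachlan's £57,000 share passes to Lachlan's issue.
Lachlan's share (£57,000) is divided into 2 shares of £28,500: Anna and Vikram each take £28,500.

Anna receives £28,500.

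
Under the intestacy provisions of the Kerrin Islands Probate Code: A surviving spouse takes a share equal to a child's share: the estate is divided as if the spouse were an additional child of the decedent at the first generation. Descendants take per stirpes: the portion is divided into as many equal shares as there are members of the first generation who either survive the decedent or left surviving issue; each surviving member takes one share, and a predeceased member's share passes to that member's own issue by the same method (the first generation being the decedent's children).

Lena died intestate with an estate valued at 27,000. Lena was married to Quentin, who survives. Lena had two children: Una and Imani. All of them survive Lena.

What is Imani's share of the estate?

The spouse counts as an additional share at the children's level, so there are 3 primary shares of 9,000. Quentin takes one such share (9,000).
The children's combined portion (18,000) is divided into 2 shares of 9,000: Una and Imani each take 9,000.

Imani receives 9,000.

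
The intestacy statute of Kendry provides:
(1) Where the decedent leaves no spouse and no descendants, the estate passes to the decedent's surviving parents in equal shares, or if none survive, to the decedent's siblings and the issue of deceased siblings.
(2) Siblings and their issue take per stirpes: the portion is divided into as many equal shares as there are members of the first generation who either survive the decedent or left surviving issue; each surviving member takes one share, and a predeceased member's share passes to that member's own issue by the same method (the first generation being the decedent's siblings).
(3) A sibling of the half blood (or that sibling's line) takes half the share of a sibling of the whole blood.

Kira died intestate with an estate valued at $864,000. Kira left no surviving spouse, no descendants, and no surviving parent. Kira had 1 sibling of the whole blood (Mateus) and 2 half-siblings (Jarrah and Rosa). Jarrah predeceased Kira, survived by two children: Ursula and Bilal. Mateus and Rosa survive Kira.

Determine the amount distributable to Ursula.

The entire $864,000 passes to the siblings and their issue.
Counting each half-blood sibling's line as half a unit, there are 2 units in $864,000, so one unit is $432,000. Whole-blood lines (Mateus) take $432,000 each; half-blood lines (Jarrah and Rosa) take $216,000 each.
Jarrah's share ($216,000) is divided into 2 shares of $108,000: Ursula and Bilal each take $108,000.

Ursula receives $108,000.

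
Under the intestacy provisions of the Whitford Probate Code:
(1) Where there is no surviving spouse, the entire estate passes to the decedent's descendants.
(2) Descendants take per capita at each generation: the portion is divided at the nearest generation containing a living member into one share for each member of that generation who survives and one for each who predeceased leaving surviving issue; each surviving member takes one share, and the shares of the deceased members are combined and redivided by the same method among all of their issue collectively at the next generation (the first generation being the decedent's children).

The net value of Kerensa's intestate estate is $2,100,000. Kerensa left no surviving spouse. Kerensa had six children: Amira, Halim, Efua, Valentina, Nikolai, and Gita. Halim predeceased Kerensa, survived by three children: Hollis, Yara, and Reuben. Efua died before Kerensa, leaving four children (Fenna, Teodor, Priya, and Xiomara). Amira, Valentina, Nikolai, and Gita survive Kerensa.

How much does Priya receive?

Priya receives $100,000.

The entire $2,100,000 passes to the descendants.
That amount ($2,100,000) is divided at the children's generation into 6 shares of $350,000. Amira, Valentina, Nikolai, and Gita each take $350,000. The 2 shares of the deceased (Halim and Efua) are combined into a pool of $700,000.
That pool ($700,000) is divided at the grandchildren's generation equally among Hollis, Yara, Reuben, Fenna, Teodor, Priya, and Xiomara: $100,000 each.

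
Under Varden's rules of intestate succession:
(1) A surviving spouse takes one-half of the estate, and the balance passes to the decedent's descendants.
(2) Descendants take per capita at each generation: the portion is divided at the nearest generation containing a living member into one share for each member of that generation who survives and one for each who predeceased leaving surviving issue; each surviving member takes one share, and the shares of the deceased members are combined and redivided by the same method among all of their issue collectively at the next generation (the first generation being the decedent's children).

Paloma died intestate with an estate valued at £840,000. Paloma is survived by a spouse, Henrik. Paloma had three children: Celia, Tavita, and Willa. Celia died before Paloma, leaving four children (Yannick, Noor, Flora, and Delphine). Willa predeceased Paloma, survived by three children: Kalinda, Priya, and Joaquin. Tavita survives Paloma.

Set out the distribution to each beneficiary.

Henrik: £420,000; Yannick: £40,000; Noor: £40,000; Flora: £40,000; Delphine: £40,000; Tavita: £140,000; Kalinda: £40,000; Priya: £40,000; Joaquin: £40,000

Henrik takes one-half of £840,000 = £420,000. The remaining £420,000 passes to the descendants.
The descendants' portion (£420,000) is divided at the children's generation into 3 shares of £140,000. Tavita takes £140,000. The 2 shares of the deceased (Celia and Willa) are combined into a pool of £280,000.
That pool (£280,000) is divided at the grandchildren's generation equally among Yannick, Noor, Flora, Delphine, Kalinda, Priya, and Joaquin: £40,000 each.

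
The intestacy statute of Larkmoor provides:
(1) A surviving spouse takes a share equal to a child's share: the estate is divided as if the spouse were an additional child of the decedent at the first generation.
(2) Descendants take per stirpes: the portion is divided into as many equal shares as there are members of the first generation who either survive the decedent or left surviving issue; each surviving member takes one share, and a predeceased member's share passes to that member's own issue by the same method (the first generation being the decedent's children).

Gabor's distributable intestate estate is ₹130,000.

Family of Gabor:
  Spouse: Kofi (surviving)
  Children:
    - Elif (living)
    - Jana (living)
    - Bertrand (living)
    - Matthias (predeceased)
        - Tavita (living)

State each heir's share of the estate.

Kofi: ₹26,000; Elif: ₹26,000; Jana: ₹26,000; Bertrand: ₹26,000; Tavita: ₹26,000

The spouse counts as an additional share at the children's level, so there are 5 primary shares of ₹26,000. Kofi takes one such share (₹26,000).
The children's combined portion (₹104,000) is divided into 4 shares of ₹26,000: Elif, Jana, and Bertrand each take ₹26,000; Matthias's ₹26,000 share passes to Matthias's issue.
Matthias's share (₹26,000) passes entirely to Tavita.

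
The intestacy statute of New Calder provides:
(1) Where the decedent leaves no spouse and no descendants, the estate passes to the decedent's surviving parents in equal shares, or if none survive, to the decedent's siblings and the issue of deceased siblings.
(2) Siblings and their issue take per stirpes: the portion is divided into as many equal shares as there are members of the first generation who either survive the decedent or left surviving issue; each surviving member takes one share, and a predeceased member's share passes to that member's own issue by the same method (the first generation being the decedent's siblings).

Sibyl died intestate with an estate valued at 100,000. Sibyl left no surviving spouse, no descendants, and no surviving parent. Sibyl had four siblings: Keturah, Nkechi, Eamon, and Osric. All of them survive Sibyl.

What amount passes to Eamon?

The entire 100,000 passes to the siblings and their issue.
That amount (100,000) is divided into 4 shares of 25,000: Keturah, Nkechi, Eamon, and Osric each take 25,000.

Eamon receives 25,000.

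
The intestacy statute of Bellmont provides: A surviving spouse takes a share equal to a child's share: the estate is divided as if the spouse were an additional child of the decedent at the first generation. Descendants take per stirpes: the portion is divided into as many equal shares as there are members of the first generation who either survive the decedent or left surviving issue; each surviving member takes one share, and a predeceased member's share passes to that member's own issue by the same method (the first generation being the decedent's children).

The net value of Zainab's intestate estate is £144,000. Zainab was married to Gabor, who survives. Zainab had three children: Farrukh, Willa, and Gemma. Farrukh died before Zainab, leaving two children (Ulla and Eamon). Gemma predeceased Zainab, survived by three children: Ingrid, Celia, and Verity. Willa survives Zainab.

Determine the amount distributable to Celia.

Celia receives £12,000.

The spouse counts as an additional share at the children's level, so there are 4 primary shares of £36,000. Gabor takes one such share (£36,000).
The children's combined portion (£108,000) is divided into 3 shares of £36,000: Willa takes £36,000; Farrukh's £36,000 share passes to Farrukh's issue; Gemma's £36,000 share passes to Gemma's issue.
Farrukh's share (£36,000) is divided into 2 shares of £18,000: Ulla and Eamon each take £18,000.
Gemma's share (£36,000) is divided into 3 shares of £12,000: Ingrid, Celia, and Verity each take £12,000.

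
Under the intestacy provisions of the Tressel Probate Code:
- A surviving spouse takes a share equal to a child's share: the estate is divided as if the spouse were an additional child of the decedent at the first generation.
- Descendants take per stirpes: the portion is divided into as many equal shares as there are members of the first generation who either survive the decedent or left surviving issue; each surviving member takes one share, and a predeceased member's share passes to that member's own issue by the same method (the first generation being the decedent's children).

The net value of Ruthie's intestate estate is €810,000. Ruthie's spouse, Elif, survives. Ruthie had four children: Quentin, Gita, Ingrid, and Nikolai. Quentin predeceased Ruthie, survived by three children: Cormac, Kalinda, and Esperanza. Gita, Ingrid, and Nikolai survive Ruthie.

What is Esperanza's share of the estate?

Esperanza receives €54,000.

The spouse counts as an additional share at the children's level, so there are 5 primary shares of €162,000. Elif takes one such share (€162,000).
The children's combined portion (€648,000) is divided into 4 shares of €162,000: Gita, Ingrid, and Nikolai each take €162,000; Quentin's €162,000 share passes to Quentin's issue.
Quentin's share (€162,000) is divided into 3 shares of €54,000: Cormac, Kalinda, and Esperanza each take €54,000.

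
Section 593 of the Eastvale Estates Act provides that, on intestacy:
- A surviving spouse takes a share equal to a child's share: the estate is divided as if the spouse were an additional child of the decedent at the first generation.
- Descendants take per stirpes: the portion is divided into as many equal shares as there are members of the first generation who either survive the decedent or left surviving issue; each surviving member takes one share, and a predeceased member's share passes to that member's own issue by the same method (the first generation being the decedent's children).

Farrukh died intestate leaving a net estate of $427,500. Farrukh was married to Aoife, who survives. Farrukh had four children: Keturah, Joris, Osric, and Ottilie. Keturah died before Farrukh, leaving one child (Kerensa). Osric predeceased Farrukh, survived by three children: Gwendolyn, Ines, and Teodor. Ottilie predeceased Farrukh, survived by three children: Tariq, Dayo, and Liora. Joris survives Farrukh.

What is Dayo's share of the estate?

Dayo receives $28,500.

The spouse counts as an additional share at the children's level, so there are 5 primary shares of $85,500. Aoife takes one such share ($85,500).
The children's combined portion ($342,000) is divided into 4 shares of $85,500: Joris takes $85,500; Keturah's $85,500 share passes to Keturah's issue; Osric's $85,500 share passes to Osric's issue; Ottilie's $85,500 share passes to Ottilie's issue.
Keturah's share ($85,500) passes entirely to Kerensa.
Osric's share ($85,500) is divided into 3 shares of $28,500: Gwendolyn, Ines, and Teodor each take $28,500.
Ottilie's share ($85,500) is divided into 3 shares of $28,500: Tariq, Dayo, and Liora each take $28,500.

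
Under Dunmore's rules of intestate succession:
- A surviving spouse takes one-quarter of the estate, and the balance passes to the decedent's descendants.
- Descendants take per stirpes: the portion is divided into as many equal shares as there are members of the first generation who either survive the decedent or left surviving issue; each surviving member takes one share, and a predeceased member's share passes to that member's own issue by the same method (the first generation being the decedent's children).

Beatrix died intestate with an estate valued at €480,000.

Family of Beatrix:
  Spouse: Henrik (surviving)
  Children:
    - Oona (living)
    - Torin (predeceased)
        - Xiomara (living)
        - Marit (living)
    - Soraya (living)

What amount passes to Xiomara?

Henrik takes one-quarter of €480,000 = €120,000. The remaining €360,000 passes to the descendants.
The descendants' portion (€360,000) is divided into 3 shares of €120,000: Oona and Soraya each take €120,000; Torin's €120,000 share passes to Torin's issue.
Torin's share (€120,000) is divided into 2 shares of €60,000: Xiomara and Marit each take €60,000.

Xiomara receives €60,000.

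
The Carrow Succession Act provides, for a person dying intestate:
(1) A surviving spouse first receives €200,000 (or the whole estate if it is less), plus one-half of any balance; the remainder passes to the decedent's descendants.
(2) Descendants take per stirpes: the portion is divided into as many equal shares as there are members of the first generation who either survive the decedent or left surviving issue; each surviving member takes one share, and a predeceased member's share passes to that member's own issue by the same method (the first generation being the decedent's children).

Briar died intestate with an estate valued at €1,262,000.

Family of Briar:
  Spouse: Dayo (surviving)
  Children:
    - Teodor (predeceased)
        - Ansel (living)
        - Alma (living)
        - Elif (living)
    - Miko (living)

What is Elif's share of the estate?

Dayo first takes €200,000, leaving a balance of €1,062,000. Dayo then takes one-half of the balance (€531,000), for a total of €731,000. The remaining €531,000 passes to the descendants.
The descendants' portion (€531,000) is divided into 2 shares of €265,500: Miko takes €265,500; Teodor's €265,500 share passes to Teodor's issue.
Teodor's share (€265,500) is divided into 3 shares of €88,500: Ansel, Alma, and Elif each take €88,500.

Elif receives €88,500.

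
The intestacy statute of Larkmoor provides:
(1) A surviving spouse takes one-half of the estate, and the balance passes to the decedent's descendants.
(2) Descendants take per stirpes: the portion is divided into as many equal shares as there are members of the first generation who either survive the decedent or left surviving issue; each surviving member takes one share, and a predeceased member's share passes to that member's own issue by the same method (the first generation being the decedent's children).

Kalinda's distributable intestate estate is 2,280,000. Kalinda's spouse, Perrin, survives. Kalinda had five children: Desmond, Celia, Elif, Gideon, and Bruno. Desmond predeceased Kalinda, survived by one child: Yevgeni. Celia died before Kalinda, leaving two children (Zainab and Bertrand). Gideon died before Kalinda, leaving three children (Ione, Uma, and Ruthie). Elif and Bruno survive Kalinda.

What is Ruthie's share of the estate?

Ruthie receives 76,000.

Perrin takes one-half of 2,280,000 = 1,140,000. The remaining 1,140,000 passes to the descendants.
The descendants' portion (1,140,000) is divided into 5 shares of 228,000: Elif and Bruno each take 228,000; Desmond's 228,000 share passes to Desmond's issue; Celia's 228,000 share passes to Celia's issue; Gideon's 228,000 share passes to Gideon's issue.
Desmond's share (228,000) passes entirely to Yevgeni.
Celia's share (228,000) is divided into 2 shares of 114,000: Zainab and Bertrand each take 114,000.
Gideon's share (228,000) is divided into 3 shares of 76,000: Ione, Uma, and Ruthie each take 76,000.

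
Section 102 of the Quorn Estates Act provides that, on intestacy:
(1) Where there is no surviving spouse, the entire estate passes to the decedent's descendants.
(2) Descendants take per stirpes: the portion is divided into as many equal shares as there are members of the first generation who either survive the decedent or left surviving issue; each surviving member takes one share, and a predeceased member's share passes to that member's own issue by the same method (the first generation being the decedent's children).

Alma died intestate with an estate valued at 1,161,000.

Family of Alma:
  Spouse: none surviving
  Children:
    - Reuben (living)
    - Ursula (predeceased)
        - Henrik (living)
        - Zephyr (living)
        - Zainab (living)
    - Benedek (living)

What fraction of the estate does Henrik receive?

Henrik receives 1/9 of the estate.

The entire 1,161,000 passes to the descendants.
That amount (1,161,000) is divided into 3 shares of 387,000: Reuben and Benedek each take 387,000; Ursula's 387,000 share passes to Ursula's issue.
Ursula's share (387,000) is divided into 3 shares of 129,000: Henrik, Zephyr, and Zainab each take 129,000.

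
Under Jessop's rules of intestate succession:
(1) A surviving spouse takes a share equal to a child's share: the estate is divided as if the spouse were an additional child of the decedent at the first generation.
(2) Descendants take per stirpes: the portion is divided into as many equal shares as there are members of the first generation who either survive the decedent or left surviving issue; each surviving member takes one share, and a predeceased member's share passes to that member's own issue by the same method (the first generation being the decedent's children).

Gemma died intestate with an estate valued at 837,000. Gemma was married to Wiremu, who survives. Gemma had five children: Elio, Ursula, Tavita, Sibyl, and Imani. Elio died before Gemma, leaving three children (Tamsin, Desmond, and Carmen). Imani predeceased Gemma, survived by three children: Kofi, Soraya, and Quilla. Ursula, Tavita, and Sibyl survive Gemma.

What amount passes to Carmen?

Carmen receives 46,500.

The spouse counts as an additional share at the children's level, so there are 6 primary shares of 139,500. Wiremu takes one such share (139,500).
The children's combined portion (697,500) is divided into 5 shares of 139,500: Ursula, Tavita, and Sibyl each take 139,500; Elio's 139,500 share passes to Elio's issue; Imani's 139,500 share passes to Imani's issue.
Elio's share (139,500) is divided into 3 shares of 46,500: Tamsin, Desmond, and Carmen each take 46,500.
Imani's share (139,500) is divided into 3 shares of 46,500: Kofi, Soraya, and Quilla each take 46,500.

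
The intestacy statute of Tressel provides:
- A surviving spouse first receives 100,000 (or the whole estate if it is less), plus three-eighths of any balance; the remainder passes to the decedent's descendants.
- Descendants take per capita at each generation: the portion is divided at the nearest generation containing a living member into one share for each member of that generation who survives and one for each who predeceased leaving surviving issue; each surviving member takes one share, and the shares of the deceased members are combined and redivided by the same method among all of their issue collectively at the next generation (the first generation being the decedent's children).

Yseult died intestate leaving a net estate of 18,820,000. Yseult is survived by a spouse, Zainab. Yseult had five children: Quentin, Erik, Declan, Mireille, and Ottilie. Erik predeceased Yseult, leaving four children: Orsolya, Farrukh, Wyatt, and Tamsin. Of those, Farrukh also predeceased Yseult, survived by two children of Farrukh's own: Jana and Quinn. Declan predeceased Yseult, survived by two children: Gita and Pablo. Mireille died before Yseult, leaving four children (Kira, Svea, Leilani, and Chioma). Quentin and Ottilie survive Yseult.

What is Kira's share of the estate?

Zainab first takes 100,000, leaving a balance of 18,720,000. Zainab then takes three-eighths of the balance (7,020,000), for a total of 7,120,000. The remaining 11,700,000 passes to the descendants.
The descendants' portion (11,700,000) is divided at the children's generation into 5 shares of 2,340,000. Quentin and Ottilie each take 2,340,000. The 3 shares of the deceased (Erik, Declan, and Mireille) are combined into a pool of 7,020,000.
That pool (7,020,000) is divided at the grandchildren's generation into 10 shares of 702,000. Orsolya, Wyatt, Tamsin, Gita, Pablo, Kira, Svea, Leilani, and Chioma each take 702,000. The remaining share for the deceased Farrukh (702,000) is carried to the next generation.
That pool (702,000) is divided at the great-grandchildren's generation equally among Jana and Quinn: 351,000 each.

Kira receives 702,000.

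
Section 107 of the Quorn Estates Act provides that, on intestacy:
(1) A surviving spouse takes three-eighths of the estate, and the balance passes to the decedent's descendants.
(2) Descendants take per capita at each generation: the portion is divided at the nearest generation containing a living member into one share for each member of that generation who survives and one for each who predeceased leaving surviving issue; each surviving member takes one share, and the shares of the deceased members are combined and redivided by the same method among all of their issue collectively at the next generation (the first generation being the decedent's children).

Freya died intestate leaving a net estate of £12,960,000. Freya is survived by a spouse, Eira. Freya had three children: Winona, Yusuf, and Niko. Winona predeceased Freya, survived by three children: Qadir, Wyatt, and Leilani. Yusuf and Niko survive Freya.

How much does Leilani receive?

Eira takes three-eighths of £12,960,000 = £4,860,000. The remaining £8,100,000 passes to the descendants.
The descendants' portion (£8,100,000) is divided at the children's generation into 3 shares of £2,700,000. Yusuf and Niko each take £2,700,000. The remaining share for the deceased Winona (£2,700,000) is carried to the next generation.
That pool (£2,700,000) is divided at the grandchildren's generation equally among Qadir, Wyatt, and Leilani: £900,000 each.

Leilani receives £900,000.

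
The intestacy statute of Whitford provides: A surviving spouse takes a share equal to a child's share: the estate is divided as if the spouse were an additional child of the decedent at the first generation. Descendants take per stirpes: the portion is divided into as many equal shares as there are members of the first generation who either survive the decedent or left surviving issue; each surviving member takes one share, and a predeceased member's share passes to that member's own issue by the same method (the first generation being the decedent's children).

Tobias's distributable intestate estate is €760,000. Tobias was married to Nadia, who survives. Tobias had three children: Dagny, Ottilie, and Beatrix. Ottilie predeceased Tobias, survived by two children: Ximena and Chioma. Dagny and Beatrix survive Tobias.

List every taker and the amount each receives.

The spouse counts as an additional share at the children's level, so there are 4 primary shares of €190,000. Nadia takes one such share (€190,000).
The children's combined portion (€570,000) is divided into 3 shares of €190,000: Dagny and Beatrix each take €190,000; Ottilie's €190,000 share passes to Ottilie's issue.
Ottilie's share (€190,000) is divided into 2 shares of €95,000: Ximena and Chioma each take €95,000.

Nadia: €190,000; Dagny: €190,000; Ximena: €95,000; Chioma: €95,000; Beatrix: €190,000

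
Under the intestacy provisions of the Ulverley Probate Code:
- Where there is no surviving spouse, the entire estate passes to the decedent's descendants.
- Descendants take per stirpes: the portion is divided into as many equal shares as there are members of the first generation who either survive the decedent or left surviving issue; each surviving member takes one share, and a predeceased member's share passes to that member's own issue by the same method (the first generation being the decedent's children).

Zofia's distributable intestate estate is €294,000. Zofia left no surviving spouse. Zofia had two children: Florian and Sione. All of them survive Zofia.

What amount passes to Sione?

The entire €294,000 passes to the descendants.
That amount (€294,000) is divided into 2 shares of €147,000: Florian and Sione each take €147,000.

Sione receives €147,000.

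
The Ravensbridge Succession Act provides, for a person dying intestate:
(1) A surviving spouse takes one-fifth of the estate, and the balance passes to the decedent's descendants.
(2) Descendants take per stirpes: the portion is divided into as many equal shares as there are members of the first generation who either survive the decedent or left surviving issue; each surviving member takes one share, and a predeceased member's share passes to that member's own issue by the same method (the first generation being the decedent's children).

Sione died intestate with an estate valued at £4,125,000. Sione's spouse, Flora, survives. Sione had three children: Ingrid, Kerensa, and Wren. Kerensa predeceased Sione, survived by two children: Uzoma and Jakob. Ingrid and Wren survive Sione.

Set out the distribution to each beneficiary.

Flora takes one-fifth of £4,125,000 = £825,000. The remaining £3,300,000 passes to the descendants.
The descendants' portion (£3,300,000) is divided into 3 shares of £1,100,000: Ingrid and Wren each take £1,100,000; Kerensa's £1,100,000 share passes to Kerensa's issue.
Kerensa's share (£1,100,000) is divided into 2 shares of £550,000: Uzoma and Jakob each take £550,000.

Flora: £825,000; Ingrid: £1,100,000; Uzoma: £550,000; Jakob: £550,000; Wren: £1,100,000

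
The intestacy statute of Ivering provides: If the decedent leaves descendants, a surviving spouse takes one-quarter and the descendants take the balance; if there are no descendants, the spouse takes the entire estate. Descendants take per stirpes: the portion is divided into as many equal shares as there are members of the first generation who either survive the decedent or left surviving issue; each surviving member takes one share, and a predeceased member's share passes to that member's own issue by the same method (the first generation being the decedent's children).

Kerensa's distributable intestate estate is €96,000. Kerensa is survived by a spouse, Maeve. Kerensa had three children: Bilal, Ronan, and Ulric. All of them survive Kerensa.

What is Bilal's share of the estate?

Maeve takes one-quarter of €96,000 = €24,000. The remaining €72,000 passes to the descendants.
The descendants' portion (€72,000) is divided into 3 shares of €24,000: Bilal, Ronan, and Ulric each take €24,000.

Bilal receives €24,000.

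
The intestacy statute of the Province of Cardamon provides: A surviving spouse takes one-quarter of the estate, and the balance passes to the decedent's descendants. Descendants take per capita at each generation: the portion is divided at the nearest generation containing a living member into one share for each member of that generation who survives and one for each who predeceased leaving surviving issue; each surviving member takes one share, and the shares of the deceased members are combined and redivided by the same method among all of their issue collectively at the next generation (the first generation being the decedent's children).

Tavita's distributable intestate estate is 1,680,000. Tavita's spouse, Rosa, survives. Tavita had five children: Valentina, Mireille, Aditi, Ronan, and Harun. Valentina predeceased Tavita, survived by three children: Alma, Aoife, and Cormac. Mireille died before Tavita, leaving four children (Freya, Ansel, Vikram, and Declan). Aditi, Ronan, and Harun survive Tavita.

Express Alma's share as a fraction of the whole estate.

Alma receives 3/70 of the estate.

Rosa takes one-quarter of 1,680,000 = 420,000. The remaining 1,260,000 passes to the descendants.
The descendants' portion (1,260,000) is divided at the children's generation into 5 shares of 252,000. Aditi, Ronan, and Harun each take 252,000. The 2 shares of the deceased (Valentina and Mireille) are combined into a pool of 504,000.
That pool (504,000) is divided at the grandchildren's generation equally among Alma, Aoife, Cormac, Freya, Ansel, Vikram, and Declan: 72,000 each.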